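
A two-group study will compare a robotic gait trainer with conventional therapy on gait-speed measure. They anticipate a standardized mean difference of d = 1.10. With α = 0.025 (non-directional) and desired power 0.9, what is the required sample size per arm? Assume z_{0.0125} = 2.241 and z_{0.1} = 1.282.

For two independent groups with equal n: n = 2·((z_{α/2} + z_β) / d)².
z_{α/2} + z_β = 2.241 + 1.282 = 3.523.
n = 2 × (3.523 / 1.10)² = 2 × 3.203² = 2 × 10.26 = 20.5.
Round up to the next whole participant.

n = 21 per group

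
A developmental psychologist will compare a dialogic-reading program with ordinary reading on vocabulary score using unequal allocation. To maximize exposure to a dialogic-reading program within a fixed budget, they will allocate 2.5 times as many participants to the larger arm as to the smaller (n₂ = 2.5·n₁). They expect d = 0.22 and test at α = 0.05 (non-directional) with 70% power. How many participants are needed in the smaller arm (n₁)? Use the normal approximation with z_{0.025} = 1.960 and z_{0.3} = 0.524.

With allocation ratio k = n₂/n₁ = 2.5, Var(x̄₁−x̄₂) = σ²(1/n₁ + 1/(k·n₁)) = σ²·(k+1)/(k·n₁).
So n₁ = (1 + 1/k)·((z_{α/2} + z_β)/d)² = 1.400 × (2.484/0.22)².
n₁ = 1.400 × 127.48 = 178.5.
Round up: n₁ = 179, giving n₂ = ⌈2.5 × 179⌉ = ⌈447.5⌉ = 448.

n₁ = 179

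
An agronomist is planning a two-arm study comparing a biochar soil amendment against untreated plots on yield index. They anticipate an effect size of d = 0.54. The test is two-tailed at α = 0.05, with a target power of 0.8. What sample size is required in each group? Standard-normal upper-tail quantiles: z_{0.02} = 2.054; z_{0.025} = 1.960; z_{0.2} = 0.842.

For two independent groups with equal n: n = 2·((z_{α/2} + z_β) / d)².
z_{α/2} + z_β = 1.960 + 0.842 = 2.802.
n = 2 × (2.802 / 0.54)² = 2 × 5.189² = 2 × 26.92 = 53.8.
Round up to the next whole participant.

n = 54 per group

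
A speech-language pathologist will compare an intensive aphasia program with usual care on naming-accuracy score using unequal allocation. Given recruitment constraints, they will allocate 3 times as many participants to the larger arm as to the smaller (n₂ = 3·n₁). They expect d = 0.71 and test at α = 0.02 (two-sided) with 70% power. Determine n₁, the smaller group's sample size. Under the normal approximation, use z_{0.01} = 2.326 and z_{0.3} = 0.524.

n₁ = 22

With allocation ratio k = n₂/n₁ = 3, Var(x̄₁−x̄₂) = σ²(1/n₁ + 1/(k·n₁)) = σ²·(k+1)/(k·n₁).
So n₁ = (1 + 1/k)·((z_{α/2} + z_β)/d)² = 1.333 × (2.850/0.71)².
n₁ = 1.333 × 16.11 = 21.5.
Round up: n₁ = 22, giving n₂ = 3 × 22 = 66.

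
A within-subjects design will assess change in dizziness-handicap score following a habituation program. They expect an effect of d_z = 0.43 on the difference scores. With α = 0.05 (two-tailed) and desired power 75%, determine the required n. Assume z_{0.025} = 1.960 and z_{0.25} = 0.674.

n = 38 pairs

For a paired (one-sample on differences) test: n = ((z_{α/2} + z_β) / d)².
z_{α/2} + z_β = 1.960 + 0.674 = 2.634.
n = (2.634 / 0.43)² = 6.126² = 37.52.
Round up.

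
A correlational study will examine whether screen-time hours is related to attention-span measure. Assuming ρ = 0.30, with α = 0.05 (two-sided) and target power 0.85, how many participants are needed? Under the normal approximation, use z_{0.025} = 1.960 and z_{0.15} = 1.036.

Fisher's z: C = ½·ln((1+r)/(1−r)) = ½·ln(1.8571) = 0.3095.
n = ((z_{α/2} + z_β)/C)² + 3.
(1.960 + 1.036) / 0.3095 = 2.996 / 0.3095 = 9.680.
n = 9.680² + 3 = 93.70 + 3 = 96.7.
Round up.

n = 97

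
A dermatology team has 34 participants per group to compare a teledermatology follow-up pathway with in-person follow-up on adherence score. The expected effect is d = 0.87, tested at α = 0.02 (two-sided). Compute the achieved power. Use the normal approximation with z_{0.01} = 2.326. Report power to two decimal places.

power ≈ 0.90

For two equal groups, power = Φ(d·√(n/2) − z_{α/2}).
d·√(n/2) = 0.87 × √(34/2) = 0.87 × 4.123 = 3.587.
z_β = 3.587 − 2.326 = 1.261.
Power = Φ(1.261) = 0.896.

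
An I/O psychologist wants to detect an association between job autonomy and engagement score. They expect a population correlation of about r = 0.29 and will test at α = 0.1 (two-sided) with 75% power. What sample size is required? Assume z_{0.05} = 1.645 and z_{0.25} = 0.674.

n = 64

Fisher's z: C = ½·ln((1+r)/(1−r)) = ½·ln(1.8169) = 0.2986.
n = ((z_{α/2} + z_β)/C)² + 3.
(1.645 + 0.674) / 0.2986 = 2.319 / 0.2986 = 7.766.
n = 7.766² + 3 = 60.31 + 3 = 63.3.
Round up.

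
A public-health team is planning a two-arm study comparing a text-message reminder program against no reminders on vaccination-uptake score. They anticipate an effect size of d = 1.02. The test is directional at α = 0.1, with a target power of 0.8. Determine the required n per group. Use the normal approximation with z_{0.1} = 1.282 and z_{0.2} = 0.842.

For two independent groups with equal n: n = 2·((z_{α} + z_β) / d)².
z_{α} + z_β = 1.282 + 0.842 = 2.124.
n = 2 × (2.124 / 1.02)² = 2 × 2.082² = 2 × 4.34 = 8.7.
Round up to the next whole participant.

n = 9 per group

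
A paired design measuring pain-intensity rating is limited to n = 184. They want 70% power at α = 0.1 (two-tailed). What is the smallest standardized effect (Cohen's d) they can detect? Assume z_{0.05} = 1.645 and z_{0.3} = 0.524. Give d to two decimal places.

d_min ≈ 0.16

For a single sample (or paired design) of n = 184: d_min = (z_{α/2} + z_β)/√n.
z-sum = 1.645 + 0.524 = 2.169.
d_min = 2.169 / √184 = 2.169 / 13.565 = 0.160.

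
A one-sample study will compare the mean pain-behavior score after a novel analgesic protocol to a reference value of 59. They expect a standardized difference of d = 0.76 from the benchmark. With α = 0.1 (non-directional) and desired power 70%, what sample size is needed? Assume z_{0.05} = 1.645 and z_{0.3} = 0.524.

n = 9

For a one-sample test: n = ((z_{α/2} + z_β) / d)².
z_{α/2} + z_β = 1.645 + 0.524 = 2.169.
n = (2.169 / 0.76)² = 2.854² = 8.15.
Round up.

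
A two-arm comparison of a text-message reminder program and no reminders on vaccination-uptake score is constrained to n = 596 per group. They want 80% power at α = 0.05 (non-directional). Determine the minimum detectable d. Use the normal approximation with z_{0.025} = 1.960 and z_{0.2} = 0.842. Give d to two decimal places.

d_min ≈ 0.16

For two independent groups of n = 596 each: d_min = (z_{α/2} + z_β)·√(2/n).
z-sum = 1.960 + 0.842 = 2.802.
d_min = 2.802 × √(2/596) = 2.802 × 0.0579 = 0.162.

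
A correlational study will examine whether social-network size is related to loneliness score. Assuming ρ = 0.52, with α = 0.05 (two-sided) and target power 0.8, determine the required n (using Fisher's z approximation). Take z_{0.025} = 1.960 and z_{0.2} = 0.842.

Fisher's z: C = ½·ln((1+r)/(1−r)) = ½·ln(3.1667) = 0.5763.
n = ((z_{α/2} + z_β)/C)² + 3.
(1.960 + 0.842) / 0.5763 = 2.802 / 0.5763 = 4.862.
n = 4.862² + 3 = 23.64 + 3 = 26.6.
Round up.

n = 27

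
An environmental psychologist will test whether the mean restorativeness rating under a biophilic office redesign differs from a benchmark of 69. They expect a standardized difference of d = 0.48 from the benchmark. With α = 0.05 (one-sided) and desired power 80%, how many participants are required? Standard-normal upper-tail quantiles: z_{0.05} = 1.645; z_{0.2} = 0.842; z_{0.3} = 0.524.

For a one-sample test: n = ((z_{α} + z_β) / d)².
z_{α} + z_β = 1.645 + 0.842 = 2.487.
n = (2.487 / 0.48)² = 5.181² = 26.85.
Round up.

n = 27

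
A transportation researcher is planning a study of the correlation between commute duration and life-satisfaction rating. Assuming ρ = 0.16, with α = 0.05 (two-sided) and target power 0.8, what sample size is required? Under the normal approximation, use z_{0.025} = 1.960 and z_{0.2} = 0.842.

n = 305

Fisher's z: C = ½·ln((1+r)/(1−r)) = ½·ln(1.3810) = 0.1614.
n = ((z_{α/2} + z_β)/C)² + 3.
(1.960 + 0.842) / 0.1614 = 2.802 / 0.1614 = 17.361.
n = 17.361² + 3 = 301.39 + 3 = 304.4.
Round up.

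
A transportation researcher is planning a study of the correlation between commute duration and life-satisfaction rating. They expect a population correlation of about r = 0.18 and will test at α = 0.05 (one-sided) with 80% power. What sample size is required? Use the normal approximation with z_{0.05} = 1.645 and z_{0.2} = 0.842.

n = 190

Fisher's z: C = ½·ln((1+r)/(1−r)) = ½·ln(1.4390) = 0.1820.
n = ((z_{α} + z_β)/C)² + 3.
(1.645 + 0.842) / 0.1820 = 2.487 / 0.1820 = 13.665.
n = 13.665² + 3 = 186.73 + 3 = 189.7.
Round up.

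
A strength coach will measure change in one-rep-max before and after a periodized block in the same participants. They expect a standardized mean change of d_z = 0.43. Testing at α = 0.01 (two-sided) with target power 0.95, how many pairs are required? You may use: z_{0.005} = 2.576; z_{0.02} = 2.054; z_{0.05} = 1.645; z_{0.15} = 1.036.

n = 97 pairs

For a paired (one-sample on differences) test: n = ((z_{α/2} + z_β) / d)².
z_{α/2} + z_β = 2.576 + 1.645 = 4.221.
n = (4.221 / 0.43)² = 9.816² = 96.36.
Round up.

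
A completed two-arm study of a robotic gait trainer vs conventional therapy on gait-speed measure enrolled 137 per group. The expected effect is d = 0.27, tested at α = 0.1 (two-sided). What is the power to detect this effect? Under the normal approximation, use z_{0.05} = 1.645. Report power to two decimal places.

For two equal groups, power = Φ(d·√(n/2) − z_{α/2}).
d·√(n/2) = 0.27 × √(137/2) = 0.27 × 8.276 = 2.235.
z_β = 2.235 − 1.645 = 0.590.
Power = Φ(0.590) = 0.722.

power ≈ 0.72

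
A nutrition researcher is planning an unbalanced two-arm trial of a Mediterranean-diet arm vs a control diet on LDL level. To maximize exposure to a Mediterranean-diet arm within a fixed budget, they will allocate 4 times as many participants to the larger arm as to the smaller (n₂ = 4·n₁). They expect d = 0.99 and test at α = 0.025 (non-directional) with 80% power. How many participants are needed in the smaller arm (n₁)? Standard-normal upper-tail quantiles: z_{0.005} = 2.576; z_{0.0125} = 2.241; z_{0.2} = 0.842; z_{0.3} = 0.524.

n₁ = 13

With allocation ratio k = n₂/n₁ = 4, Var(x̄₁−x̄₂) = σ²(1/n₁ + 1/(k·n₁)) = σ²·(k+1)/(k·n₁).
So n₁ = (1 + 1/k)·((z_{α/2} + z_β)/d)² = 1.250 × (3.083/0.99)².
n₁ = 1.250 × 9.70 = 12.1.
Round up: n₁ = 13, giving n₂ = 4 × 13 = 52.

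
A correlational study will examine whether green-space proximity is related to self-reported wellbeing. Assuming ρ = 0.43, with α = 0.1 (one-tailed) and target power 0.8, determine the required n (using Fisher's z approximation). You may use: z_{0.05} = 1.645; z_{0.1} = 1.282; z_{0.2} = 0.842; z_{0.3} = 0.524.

n = 25

Fisher's z: C = ½·ln((1+r)/(1−r)) = ½·ln(2.5088) = 0.4599.
n = ((z_{α} + z_β)/C)² + 3.
(1.282 + 0.842) / 0.4599 = 2.124 / 0.4599 = 4.618.
n = 4.618² + 3 = 21.33 + 3 = 24.3.
Round up.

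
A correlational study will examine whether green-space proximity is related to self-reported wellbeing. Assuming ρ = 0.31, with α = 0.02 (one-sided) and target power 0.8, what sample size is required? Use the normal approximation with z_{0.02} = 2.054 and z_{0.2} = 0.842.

n = 85

Fisher's z: C = ½·ln((1+r)/(1−r)) = ½·ln(1.8986) = 0.3205.
n = ((z_{α} + z_β)/C)² + 3.
(2.054 + 0.842) / 0.3205 = 2.896 / 0.3205 = 9.036.
n = 9.036² + 3 = 81.65 + 3 = 84.6.
Round up.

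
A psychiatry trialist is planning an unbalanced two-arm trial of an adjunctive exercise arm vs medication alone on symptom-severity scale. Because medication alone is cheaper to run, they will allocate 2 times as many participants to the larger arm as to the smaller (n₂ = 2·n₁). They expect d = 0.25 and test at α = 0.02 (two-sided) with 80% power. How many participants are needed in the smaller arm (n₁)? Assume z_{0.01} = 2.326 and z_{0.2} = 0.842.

With allocation ratio k = n₂/n₁ = 2, Var(x̄₁−x̄₂) = σ²(1/n₁ + 1/(k·n₁)) = σ²·(k+1)/(k·n₁).
So n₁ = (1 + 1/k)·((z_{α/2} + z_β)/d)² = 1.500 × (3.168/0.25)².
n₁ = 1.500 × 160.58 = 240.9.
Round up: n₁ = 241, giving n₂ = 2 × 241 = 482.

n₁ = 241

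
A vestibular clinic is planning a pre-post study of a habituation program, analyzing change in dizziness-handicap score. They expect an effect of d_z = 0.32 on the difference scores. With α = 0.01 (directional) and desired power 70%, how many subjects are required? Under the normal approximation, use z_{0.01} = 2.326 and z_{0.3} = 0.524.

n = 80 pairs

For a paired (one-sample on differences) test: n = ((z_{α} + z_β) / d)².
z_{α} + z_β = 2.326 + 0.524 = 2.850.
n = (2.850 / 0.32)² = 8.906² = 79.32.
Round up.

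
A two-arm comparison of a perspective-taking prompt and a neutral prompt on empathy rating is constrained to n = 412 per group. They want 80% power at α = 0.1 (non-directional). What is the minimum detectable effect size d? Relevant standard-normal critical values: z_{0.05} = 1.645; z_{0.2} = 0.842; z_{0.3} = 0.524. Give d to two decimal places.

For two independent groups of n = 412 each: d_min = (z_{α/2} + z_β)·√(2/n).
z-sum = 1.645 + 0.842 = 2.487.
d_min = 2.487 × √(2/412) = 2.487 × 0.0697 = 0.173.

d_min ≈ 0.17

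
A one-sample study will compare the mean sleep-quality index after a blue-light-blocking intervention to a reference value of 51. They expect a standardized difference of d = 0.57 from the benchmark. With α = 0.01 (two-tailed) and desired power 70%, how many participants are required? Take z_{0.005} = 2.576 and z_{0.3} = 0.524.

n = 30

For a one-sample test: n = ((z_{α/2} + z_β) / d)².
z_{α/2} + z_β = 2.576 + 0.524 = 3.100.
n = (3.100 / 0.57)² = 5.439² = 29.58.
Round up.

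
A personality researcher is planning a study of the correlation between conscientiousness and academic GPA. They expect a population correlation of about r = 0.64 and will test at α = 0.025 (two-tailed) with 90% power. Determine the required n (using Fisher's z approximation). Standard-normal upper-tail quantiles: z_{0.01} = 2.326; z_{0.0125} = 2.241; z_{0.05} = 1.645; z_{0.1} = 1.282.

n = 25

Fisher's z: C = ½·ln((1+r)/(1−r)) = ½·ln(4.5556) = 0.7582.
n = ((z_{α/2} + z_β)/C)² + 3.
(2.241 + 1.282) / 0.7582 = 3.523 / 0.7582 = 4.647.
n = 4.647² + 3 = 21.59 + 3 = 24.6.
Round up.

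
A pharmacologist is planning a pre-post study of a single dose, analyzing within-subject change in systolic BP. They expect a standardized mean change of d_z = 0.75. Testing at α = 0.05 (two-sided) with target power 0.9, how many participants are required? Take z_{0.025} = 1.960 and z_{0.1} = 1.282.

n = 19 pairs

For a paired (one-sample on differences) test: n = ((z_{α/2} + z_β) / d)².
z_{α/2} + z_β = 1.960 + 1.282 = 3.242.
n = (3.242 / 0.75)² = 4.323² = 18.69.
Round up.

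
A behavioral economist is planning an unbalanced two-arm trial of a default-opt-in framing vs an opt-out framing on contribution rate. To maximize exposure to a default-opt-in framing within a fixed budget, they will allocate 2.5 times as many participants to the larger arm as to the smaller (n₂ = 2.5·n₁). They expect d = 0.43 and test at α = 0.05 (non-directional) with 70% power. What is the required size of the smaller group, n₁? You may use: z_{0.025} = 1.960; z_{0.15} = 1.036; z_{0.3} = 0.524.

With allocation ratio k = n₂/n₁ = 2.5, Var(x̄₁−x̄₂) = σ²(1/n₁ + 1/(k·n₁)) = σ²·(k+1)/(k·n₁).
So n₁ = (1 + 1/k)·((z_{α/2} + z_β)/d)² = 1.400 × (2.484/0.43)².
n₁ = 1.400 × 33.37 = 46.7.
Round up: n₁ = 47, giving n₂ = ⌈2.5 × 47⌉ = ⌈117.5⌉ = 118.

n₁ = 47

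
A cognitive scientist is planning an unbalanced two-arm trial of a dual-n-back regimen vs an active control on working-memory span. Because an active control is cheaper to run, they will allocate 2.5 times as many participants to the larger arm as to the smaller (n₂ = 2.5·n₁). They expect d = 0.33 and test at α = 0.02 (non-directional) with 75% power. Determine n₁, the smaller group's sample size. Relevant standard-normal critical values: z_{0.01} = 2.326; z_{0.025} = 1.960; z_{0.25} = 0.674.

n₁ = 116

With allocation ratio k = n₂/n₁ = 2.5, Var(x̄₁−x̄₂) = σ²(1/n₁ + 1/(k·n₁)) = σ²·(k+1)/(k·n₁).
So n₁ = (1 + 1/k)·((z_{α/2} + z_β)/d)² = 1.400 × (3.000/0.33)².
n₁ = 1.400 × 82.64 = 115.7.
Round up: n₁ = 116, giving n₂ = 2.5 × 116 = 290.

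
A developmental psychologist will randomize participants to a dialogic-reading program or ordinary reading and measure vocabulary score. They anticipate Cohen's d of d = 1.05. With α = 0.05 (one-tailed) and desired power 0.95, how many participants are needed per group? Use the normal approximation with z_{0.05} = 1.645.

For two independent groups with equal n: n = 2·((z_{α} + z_β) / d)².
z_{α} + z_β = 1.645 + 1.645 = 3.290.
n = 2 × (3.290 / 1.05)² = 2 × 3.133² = 2 × 9.82 = 19.6.
Round up to the next whole participant.

n = 20 per group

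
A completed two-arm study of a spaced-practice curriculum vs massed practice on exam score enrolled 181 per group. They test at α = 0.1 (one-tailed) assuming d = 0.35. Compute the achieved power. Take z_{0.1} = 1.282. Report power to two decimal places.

For two equal groups, power = Φ(d·√(n/2) − z_{α}).
d·√(n/2) = 0.35 × √(181/2) = 0.35 × 9.513 = 3.330.
z_β = 3.330 − 1.282 = 2.048.
Power = Φ(2.048) = 0.980.

power ≈ 0.98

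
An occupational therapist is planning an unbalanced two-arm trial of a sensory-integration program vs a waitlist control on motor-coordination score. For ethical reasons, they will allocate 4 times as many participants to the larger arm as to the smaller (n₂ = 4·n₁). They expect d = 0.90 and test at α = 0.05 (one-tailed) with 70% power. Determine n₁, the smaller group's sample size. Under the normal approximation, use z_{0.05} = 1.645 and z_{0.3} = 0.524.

n₁ = 8

With allocation ratio k = n₂/n₁ = 4, Var(x̄₁−x̄₂) = σ²(1/n₁ + 1/(k·n₁)) = σ²·(k+1)/(k·n₁).
So n₁ = (1 + 1/k)·((z_{α} + z_β)/d)² = 1.250 × (2.169/0.90)².
n₁ = 1.250 × 5.81 = 7.3.
Round up: n₁ = 8, giving n₂ = 4 × 8 = 32.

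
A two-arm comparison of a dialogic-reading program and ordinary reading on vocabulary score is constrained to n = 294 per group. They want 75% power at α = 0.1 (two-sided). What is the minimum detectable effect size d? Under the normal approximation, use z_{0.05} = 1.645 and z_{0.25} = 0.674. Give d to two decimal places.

For two independent groups of n = 294 each: d_min = (z_{α/2} + z_β)·√(2/n).
z-sum = 1.645 + 0.674 = 2.319.
d_min = 2.319 × √(2/294) = 2.319 × 0.0825 = 0.191.

d_min ≈ 0.19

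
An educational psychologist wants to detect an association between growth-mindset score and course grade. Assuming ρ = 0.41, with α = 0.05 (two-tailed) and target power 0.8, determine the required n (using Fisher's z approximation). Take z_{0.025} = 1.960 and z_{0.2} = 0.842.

Fisher's z: C = ½·ln((1+r)/(1−r)) = ½·ln(2.3898) = 0.4356.
n = ((z_{α/2} + z_β)/C)² + 3.
(1.960 + 0.842) / 0.4356 = 2.802 / 0.4356 = 6.433.
n = 6.433² + 3 = 41.38 + 3 = 44.4.
Round up.

n = 45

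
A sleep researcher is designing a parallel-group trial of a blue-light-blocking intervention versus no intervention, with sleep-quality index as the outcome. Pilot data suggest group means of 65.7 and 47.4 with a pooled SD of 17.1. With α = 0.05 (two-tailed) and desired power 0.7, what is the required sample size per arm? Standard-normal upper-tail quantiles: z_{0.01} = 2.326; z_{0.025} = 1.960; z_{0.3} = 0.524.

n = 11 per group

Cohen's d = |M₁ − M₂| / SD_pooled = |65.7 − 47.4| / 17.1 = 18.3 / 17.1 = 1.070.
For two independent groups with equal n: n = 2·((z_{α/2} + z_β) / d)².
z_{α/2} + z_β = 1.960 + 0.524 = 2.484.
n = 2 × (2.484 / 1.070)² = 2 × 2.321² = 2 × 5.39 = 10.8.
Round up to the next whole participant.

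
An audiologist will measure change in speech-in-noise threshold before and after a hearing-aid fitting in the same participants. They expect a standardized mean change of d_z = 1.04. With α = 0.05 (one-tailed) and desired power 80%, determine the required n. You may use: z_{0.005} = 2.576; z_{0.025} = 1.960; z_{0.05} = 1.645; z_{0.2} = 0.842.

n = 6 pairs

For a paired (one-sample on differences) test: n = ((z_{α} + z_β) / d)².
z_{α} + z_β = 1.645 + 0.842 = 2.487.
n = (2.487 / 1.04)² = 2.391² = 5.72.
Round up.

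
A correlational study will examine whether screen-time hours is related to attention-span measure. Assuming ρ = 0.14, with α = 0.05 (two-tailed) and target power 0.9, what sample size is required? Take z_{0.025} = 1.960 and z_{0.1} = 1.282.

Fisher's z: C = ½·ln((1+r)/(1−r)) = ½·ln(1.3256) = 0.1409.
n = ((z_{α/2} + z_β)/C)² + 3.
(1.960 + 1.282) / 0.1409 = 3.242 / 0.1409 = 23.009.
n = 23.009² + 3 = 529.42 + 3 = 532.4.
Round up.

n = 533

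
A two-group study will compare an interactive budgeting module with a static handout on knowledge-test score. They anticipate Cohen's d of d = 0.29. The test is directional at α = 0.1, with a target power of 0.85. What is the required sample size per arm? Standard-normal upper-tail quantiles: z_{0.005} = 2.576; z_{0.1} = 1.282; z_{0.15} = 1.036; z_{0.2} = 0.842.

For two independent groups with equal n: n = 2·((z_{α} + z_β) / d)².
z_{α} + z_β = 1.282 + 1.036 = 2.318.
n = 2 × (2.318 / 0.29)² = 2 × 7.993² = 2 × 63.89 = 127.8.
Round up to the next whole participant.

n = 128 per group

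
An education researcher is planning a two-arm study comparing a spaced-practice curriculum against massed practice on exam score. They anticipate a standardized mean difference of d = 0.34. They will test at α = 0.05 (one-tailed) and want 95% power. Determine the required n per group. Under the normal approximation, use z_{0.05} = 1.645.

For two independent groups with equal n: n = 2·((z_{α} + z_β) / d)².
z_{α} + z_β = 1.645 + 1.645 = 3.290.
n = 2 × (3.290 / 0.34)² = 2 × 9.676² = 2 × 93.63 = 187.3.
Round up to the next whole participant.

n = 188 per group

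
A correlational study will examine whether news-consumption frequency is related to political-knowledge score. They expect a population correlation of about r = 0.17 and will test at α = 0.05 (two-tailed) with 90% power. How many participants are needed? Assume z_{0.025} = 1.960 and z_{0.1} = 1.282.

Fisher's z: C = ½·ln((1+r)/(1−r)) = ½·ln(1.4096) = 0.1717.
n = ((z_{α/2} + z_β)/C)² + 3.
(1.960 + 1.282) / 0.1717 = 3.242 / 0.1717 = 18.882.
n = 18.882² + 3 = 356.52 + 3 = 359.5.
Round up.

n = 360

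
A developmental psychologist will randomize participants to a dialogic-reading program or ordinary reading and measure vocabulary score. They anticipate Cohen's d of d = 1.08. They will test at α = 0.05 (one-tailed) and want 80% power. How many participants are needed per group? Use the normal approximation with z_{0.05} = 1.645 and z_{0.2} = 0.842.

n = 11 per group

For two independent groups with equal n: n = 2·((z_{α} + z_β) / d)².
z_{α} + z_β = 1.645 + 0.842 = 2.487.
n = 2 × (2.487 / 1.08)² = 2 × 2.303² = 2 × 5.30 = 10.6.
Round up to the next whole participant.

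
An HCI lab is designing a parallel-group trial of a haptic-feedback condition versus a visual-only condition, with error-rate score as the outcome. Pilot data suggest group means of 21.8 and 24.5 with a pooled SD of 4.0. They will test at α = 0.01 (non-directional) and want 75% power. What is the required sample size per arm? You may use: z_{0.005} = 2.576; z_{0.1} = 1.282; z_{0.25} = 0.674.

Cohen's d = |M₁ − M₂| / SD_pooled = |21.8 − 24.5| / 4.0 = 2.7 / 4.0 = 0.675.
For two independent groups with equal n: n = 2·((z_{α/2} + z_β) / d)².
z_{α/2} + z_β = 2.576 + 0.674 = 3.250.
n = 2 × (3.250 / 0.675)² = 2 × 4.815² = 2 × 23.18 = 46.4.
Round up to the next whole participant.

n = 47 per group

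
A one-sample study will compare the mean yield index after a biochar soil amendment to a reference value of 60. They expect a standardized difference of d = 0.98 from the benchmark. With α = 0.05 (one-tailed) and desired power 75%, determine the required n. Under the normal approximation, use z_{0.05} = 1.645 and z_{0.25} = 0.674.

n = 6

For a one-sample test: n = ((z_{α} + z_β) / d)².
z_{α} + z_β = 1.645 + 0.674 = 2.319.
n = (2.319 / 0.98)² = 2.366² = 5.60.
Round up.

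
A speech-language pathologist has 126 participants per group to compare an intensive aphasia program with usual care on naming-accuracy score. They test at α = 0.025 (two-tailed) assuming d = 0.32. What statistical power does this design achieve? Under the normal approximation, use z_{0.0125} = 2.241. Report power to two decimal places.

For two equal groups, power = Φ(d·√(n/2) − z_{α/2}).
d·√(n/2) = 0.32 × √(126/2) = 0.32 × 7.937 = 2.540.
z_β = 2.540 − 2.241 = 0.299.
Power = Φ(0.299) = 0.617.

power ≈ 0.62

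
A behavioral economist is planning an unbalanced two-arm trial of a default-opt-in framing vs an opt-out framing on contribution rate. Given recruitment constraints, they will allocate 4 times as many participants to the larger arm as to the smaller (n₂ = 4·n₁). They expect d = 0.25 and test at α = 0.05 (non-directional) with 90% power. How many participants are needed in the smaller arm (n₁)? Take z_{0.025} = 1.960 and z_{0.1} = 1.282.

n₁ = 211

With allocation ratio k = n₂/n₁ = 4, Var(x̄₁−x̄₂) = σ²(1/n₁ + 1/(k·n₁)) = σ²·(k+1)/(k·n₁).
So n₁ = (1 + 1/k)·((z_{α/2} + z_β)/d)² = 1.250 × (3.242/0.25)².
n₁ = 1.250 × 168.17 = 210.2.
Round up: n₁ = 211, giving n₂ = 4 × 211 = 844.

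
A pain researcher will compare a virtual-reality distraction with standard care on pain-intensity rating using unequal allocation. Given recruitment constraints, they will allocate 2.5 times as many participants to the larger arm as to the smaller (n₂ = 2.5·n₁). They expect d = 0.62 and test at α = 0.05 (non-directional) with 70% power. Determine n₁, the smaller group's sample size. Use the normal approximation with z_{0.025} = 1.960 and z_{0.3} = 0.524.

n₁ = 23

With allocation ratio k = n₂/n₁ = 2.5, Var(x̄₁−x̄₂) = σ²(1/n₁ + 1/(k·n₁)) = σ²·(k+1)/(k·n₁).
So n₁ = (1 + 1/k)·((z_{α/2} + z_β)/d)² = 1.400 × (2.484/0.62)².
n₁ = 1.400 × 16.05 = 22.5.
Round up: n₁ = 23, giving n₂ = ⌈2.5 × 23⌉ = ⌈57.5⌉ = 58.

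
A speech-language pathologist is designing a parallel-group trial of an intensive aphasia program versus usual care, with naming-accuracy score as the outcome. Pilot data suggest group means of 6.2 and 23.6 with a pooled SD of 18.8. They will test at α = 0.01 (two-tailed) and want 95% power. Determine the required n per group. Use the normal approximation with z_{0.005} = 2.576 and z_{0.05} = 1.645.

Cohen's d = |M₁ − M₂| / SD_pooled = |6.2 − 23.6| / 18.8 = 17.4 / 18.8 = 0.926.
For two independent groups with equal n: n = 2·((z_{α/2} + z_β) / d)².
z_{α/2} + z_β = 2.576 + 1.645 = 4.221.
n = 2 × (4.221 / 0.926)² = 2 × 4.558² = 2 × 20.78 = 41.6.
Round up to the next whole participant.

n = 42 per group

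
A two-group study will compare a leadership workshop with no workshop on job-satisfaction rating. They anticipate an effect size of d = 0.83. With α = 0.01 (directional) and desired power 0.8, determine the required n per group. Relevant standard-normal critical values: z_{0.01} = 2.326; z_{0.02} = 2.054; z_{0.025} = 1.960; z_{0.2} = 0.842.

n = 30 per group

For two independent groups with equal n: n = 2·((z_{α} + z_β) / d)².
z_{α} + z_β = 2.326 + 0.842 = 3.168.
n = 2 × (3.168 / 0.83)² = 2 × 3.817² = 2 × 14.57 = 29.1.
Round up to the next whole participant.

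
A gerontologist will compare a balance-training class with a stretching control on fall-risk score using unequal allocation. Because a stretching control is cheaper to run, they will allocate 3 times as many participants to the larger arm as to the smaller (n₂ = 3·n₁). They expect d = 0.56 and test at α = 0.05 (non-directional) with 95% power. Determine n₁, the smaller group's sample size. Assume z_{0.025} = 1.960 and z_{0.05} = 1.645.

n₁ = 56

With allocation ratio k = n₂/n₁ = 3, Var(x̄₁−x̄₂) = σ²(1/n₁ + 1/(k·n₁)) = σ²·(k+1)/(k·n₁).
So n₁ = (1 + 1/k)·((z_{α/2} + z_β)/d)² = 1.333 × (3.605/0.56)².
n₁ = 1.333 × 41.44 = 55.3.
Round up: n₁ = 56, giving n₂ = 3 × 56 = 168.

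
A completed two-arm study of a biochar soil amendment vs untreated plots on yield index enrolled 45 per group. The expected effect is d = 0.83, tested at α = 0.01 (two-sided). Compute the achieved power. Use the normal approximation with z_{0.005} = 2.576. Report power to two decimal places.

power ≈ 0.91

For two equal groups, power = Φ(d·√(n/2) − z_{α/2}).
d·√(n/2) = 0.83 × √(45/2) = 0.83 × 4.743 = 3.937.
z_β = 3.937 − 2.576 = 1.361.
Power = Φ(1.361) = 0.913.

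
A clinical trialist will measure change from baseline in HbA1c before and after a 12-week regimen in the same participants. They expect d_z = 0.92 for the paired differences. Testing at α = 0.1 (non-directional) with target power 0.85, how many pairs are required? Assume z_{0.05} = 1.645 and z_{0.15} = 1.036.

n = 9 pairs

For a paired (one-sample on differences) test: n = ((z_{α/2} + z_β) / d)².
z_{α/2} + z_β = 1.645 + 1.036 = 2.681.
n = (2.681 / 0.92)² = 2.914² = 8.49.
Round up.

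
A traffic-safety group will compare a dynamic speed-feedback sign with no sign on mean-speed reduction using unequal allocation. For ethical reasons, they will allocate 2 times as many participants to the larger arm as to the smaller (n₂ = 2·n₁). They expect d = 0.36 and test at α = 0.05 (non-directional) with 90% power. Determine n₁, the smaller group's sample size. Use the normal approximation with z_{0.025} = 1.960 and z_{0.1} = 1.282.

With allocation ratio k = n₂/n₁ = 2, Var(x̄₁−x̄₂) = σ²(1/n₁ + 1/(k·n₁)) = σ²·(k+1)/(k·n₁).
So n₁ = (1 + 1/k)·((z_{α/2} + z_β)/d)² = 1.500 × (3.242/0.36)².
n₁ = 1.500 × 81.10 = 121.7.
Round up: n₁ = 122, giving n₂ = 2 × 122 = 244.

n₁ = 122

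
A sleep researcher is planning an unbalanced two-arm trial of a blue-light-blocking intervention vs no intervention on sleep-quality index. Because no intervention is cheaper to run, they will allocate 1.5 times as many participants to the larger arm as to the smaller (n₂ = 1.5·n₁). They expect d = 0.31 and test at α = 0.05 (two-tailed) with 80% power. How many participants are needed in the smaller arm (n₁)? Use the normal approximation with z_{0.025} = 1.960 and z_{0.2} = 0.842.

n₁ = 137

With allocation ratio k = n₂/n₁ = 1.5, Var(x̄₁−x̄₂) = σ²(1/n₁ + 1/(k·n₁)) = σ²·(k+1)/(k·n₁).
So n₁ = (1 + 1/k)·((z_{α/2} + z_β)/d)² = 1.667 × (2.802/0.31)².
n₁ = 1.667 × 81.70 = 136.2.
Round up: n₁ = 137, giving n₂ = ⌈1.5 × 137⌉ = ⌈205.5⌉ = 206.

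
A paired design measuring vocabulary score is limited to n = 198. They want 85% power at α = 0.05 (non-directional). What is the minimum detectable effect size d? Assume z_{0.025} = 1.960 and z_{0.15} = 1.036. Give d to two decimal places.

d_min ≈ 0.21

For a single sample (or paired design) of n = 198: d_min = (z_{α/2} + z_β)/√n.
z-sum = 1.960 + 1.036 = 2.996.
d_min = 2.996 / √198 = 2.996 / 14.071 = 0.213.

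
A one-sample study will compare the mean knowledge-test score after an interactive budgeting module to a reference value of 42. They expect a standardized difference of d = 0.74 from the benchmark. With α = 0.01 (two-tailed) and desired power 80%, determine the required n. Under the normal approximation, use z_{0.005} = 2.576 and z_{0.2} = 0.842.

For a one-sample test: n = ((z_{α/2} + z_β) / d)².
z_{α/2} + z_β = 2.576 + 0.842 = 3.418.
n = (3.418 / 0.74)² = 4.619² = 21.33.
Round up.

n = 22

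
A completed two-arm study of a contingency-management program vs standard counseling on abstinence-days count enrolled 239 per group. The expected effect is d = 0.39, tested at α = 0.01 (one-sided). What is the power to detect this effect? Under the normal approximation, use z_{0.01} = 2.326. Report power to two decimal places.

For two equal groups, power = Φ(d·√(n/2) − z_{α}).
d·√(n/2) = 0.39 × √(239/2) = 0.39 × 10.932 = 4.263.
z_β = 4.263 − 2.326 = 1.937.
Power = Φ(1.937) = 0.974.

power ≈ 0.97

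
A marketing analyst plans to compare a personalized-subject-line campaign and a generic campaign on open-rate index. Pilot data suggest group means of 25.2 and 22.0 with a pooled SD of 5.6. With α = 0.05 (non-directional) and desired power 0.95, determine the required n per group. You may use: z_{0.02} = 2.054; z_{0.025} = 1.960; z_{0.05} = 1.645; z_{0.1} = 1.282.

Cohen's d = |M₁ − M₂| / SD_pooled = |25.2 − 22.0| / 5.6 = 3.2 / 5.6 = 0.571.
For two independent groups with equal n: n = 2·((z_{α/2} + z_β) / d)².
z_{α/2} + z_β = 1.960 + 1.645 = 3.605.
n = 2 × (3.605 / 0.571)² = 2 × 6.313² = 2 × 39.86 = 79.7.
Round up to the next whole participant.

n = 80 per group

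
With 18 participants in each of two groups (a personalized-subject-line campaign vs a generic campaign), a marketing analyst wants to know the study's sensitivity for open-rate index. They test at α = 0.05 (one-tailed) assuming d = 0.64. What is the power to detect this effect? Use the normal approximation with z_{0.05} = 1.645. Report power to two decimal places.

power ≈ 0.61

For two equal groups, power = Φ(d·√(n/2) − z_{α}).
d·√(n/2) = 0.64 × √(18/2) = 0.64 × 3.000 = 1.920.
z_β = 1.920 − 1.645 = 0.275.
Power = Φ(0.275) = 0.608.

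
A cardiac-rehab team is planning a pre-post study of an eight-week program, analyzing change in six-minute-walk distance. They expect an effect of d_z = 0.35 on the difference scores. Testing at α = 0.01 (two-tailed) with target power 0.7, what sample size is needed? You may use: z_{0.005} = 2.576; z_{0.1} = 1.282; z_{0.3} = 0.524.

n = 79 pairs

For a paired (one-sample on differences) test: n = ((z_{α/2} + z_β) / d)².
z_{α/2} + z_β = 2.576 + 0.524 = 3.100.
n = (3.100 / 0.35)² = 8.857² = 78.45.
Round up.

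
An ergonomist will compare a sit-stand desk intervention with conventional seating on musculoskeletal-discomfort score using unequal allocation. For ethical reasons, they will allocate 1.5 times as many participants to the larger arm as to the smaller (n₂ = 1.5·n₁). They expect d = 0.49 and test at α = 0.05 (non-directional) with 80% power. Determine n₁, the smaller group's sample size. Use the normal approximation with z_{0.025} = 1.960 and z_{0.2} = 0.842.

n₁ = 55

With allocation ratio k = n₂/n₁ = 1.5, Var(x̄₁−x̄₂) = σ²(1/n₁ + 1/(k·n₁)) = σ²·(k+1)/(k·n₁).
So n₁ = (1 + 1/k)·((z_{α/2} + z_β)/d)² = 1.667 × (2.802/0.49)².
n₁ = 1.667 × 32.70 = 54.5.
Round up: n₁ = 55, giving n₂ = ⌈1.5 × 55⌉ = ⌈82.5⌉ = 83.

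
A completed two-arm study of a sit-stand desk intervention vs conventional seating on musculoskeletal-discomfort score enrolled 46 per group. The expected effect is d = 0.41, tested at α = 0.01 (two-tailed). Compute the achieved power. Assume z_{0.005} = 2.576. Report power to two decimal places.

power ≈ 0.27

For two equal groups, power = Φ(d·√(n/2) − z_{α/2}).
d·√(n/2) = 0.41 × √(46/2) = 0.41 × 4.796 = 1.966.
z_β = 1.966 − 2.576 = -0.610.
Power = Φ(-0.610) = 0.271.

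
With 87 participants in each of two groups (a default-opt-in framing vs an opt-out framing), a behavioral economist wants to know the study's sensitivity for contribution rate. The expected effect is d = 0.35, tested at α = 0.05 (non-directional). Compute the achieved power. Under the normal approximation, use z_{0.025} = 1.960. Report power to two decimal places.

For two equal groups, power = Φ(d·√(n/2) − z_{α/2}).
d·√(n/2) = 0.35 × √(87/2) = 0.35 × 6.595 = 2.308.
z_β = 2.308 − 1.960 = 0.348.
Power = Φ(0.348) = 0.636.

power ≈ 0.64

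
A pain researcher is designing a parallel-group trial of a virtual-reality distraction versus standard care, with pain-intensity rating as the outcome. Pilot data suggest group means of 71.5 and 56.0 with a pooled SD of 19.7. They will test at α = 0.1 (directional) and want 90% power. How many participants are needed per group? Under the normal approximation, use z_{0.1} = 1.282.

n = 22 per group

Cohen's d = |M₁ − M₂| / SD_pooled = |71.5 − 56.0| / 19.7 = 15.5 / 19.7 = 0.787.
For two independent groups with equal n: n = 2·((z_{α} + z_β) / d)².
z_{α} + z_β = 1.282 + 1.282 = 2.564.
n = 2 × (2.564 / 0.787)² = 2 × 3.258² = 2 × 10.61 = 21.2.
Round up to the next whole participant.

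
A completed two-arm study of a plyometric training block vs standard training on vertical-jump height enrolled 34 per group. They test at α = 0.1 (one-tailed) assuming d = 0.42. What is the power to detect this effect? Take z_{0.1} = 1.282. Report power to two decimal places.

power ≈ 0.67

For two equal groups, power = Φ(d·√(n/2) − z_{α}).
d·√(n/2) = 0.42 × √(34/2) = 0.42 × 4.123 = 1.732.
z_β = 1.732 − 1.282 = 0.450.
Power = Φ(0.450) = 0.674.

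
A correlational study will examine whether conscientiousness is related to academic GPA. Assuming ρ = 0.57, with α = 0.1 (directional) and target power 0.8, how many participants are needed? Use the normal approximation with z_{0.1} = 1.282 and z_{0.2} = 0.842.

n = 14

Fisher's z: C = ½·ln((1+r)/(1−r)) = ½·ln(3.6512) = 0.6475.
n = ((z_{α} + z_β)/C)² + 3.
(1.282 + 0.842) / 0.6475 = 2.124 / 0.6475 = 3.280.
n = 3.280² + 3 = 10.76 + 3 = 13.8.
Round up.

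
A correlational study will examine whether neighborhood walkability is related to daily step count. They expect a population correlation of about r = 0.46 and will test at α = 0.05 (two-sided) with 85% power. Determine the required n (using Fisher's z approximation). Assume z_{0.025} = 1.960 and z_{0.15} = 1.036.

n = 40

Fisher's z: C = ½·ln((1+r)/(1−r)) = ½·ln(2.7037) = 0.4973.
n = ((z_{α/2} + z_β)/C)² + 3.
(1.960 + 1.036) / 0.4973 = 2.996 / 0.4973 = 6.025.
n = 6.025² + 3 = 36.29 + 3 = 39.3.
Round up.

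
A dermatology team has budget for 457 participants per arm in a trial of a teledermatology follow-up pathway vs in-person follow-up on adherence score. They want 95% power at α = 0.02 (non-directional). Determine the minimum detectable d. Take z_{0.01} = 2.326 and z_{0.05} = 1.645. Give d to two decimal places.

For two independent groups of n = 457 each: d_min = (z_{α/2} + z_β)·√(2/n).
z-sum = 2.326 + 1.645 = 3.971.
d_min = 3.971 × √(2/457) = 3.971 × 0.0662 = 0.263.

d_min ≈ 0.26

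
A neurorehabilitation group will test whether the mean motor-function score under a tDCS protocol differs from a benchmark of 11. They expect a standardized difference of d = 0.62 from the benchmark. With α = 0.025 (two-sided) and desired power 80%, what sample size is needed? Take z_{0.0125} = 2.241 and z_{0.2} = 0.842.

n = 25

For a one-sample test: n = ((z_{α/2} + z_β) / d)².
z_{α/2} + z_β = 2.241 + 0.842 = 3.083.
n = (3.083 / 0.62)² = 4.973² = 24.73.
Round up.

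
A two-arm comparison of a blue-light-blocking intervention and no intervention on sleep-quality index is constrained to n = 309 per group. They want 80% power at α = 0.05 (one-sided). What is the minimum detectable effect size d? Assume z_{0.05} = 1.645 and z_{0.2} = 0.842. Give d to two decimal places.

For two independent groups of n = 309 each: d_min = (z_{α} + z_β)·√(2/n).
z-sum = 1.645 + 0.842 = 2.487.
d_min = 2.487 × √(2/309) = 2.487 × 0.0805 = 0.200.

d_min ≈ 0.20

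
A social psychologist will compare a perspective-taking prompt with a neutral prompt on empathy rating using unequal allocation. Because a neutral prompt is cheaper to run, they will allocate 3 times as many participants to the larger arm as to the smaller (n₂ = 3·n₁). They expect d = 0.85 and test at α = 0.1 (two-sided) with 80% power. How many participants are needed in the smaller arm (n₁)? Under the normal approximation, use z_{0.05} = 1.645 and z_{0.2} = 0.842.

With allocation ratio k = n₂/n₁ = 3, Var(x̄₁−x̄₂) = σ²(1/n₁ + 1/(k·n₁)) = σ²·(k+1)/(k·n₁).
So n₁ = (1 + 1/k)·((z_{α/2} + z_β)/d)² = 1.333 × (2.487/0.85)².
n₁ = 1.333 × 8.56 = 11.4.
Round up: n₁ = 12, giving n₂ = 3 × 12 = 36.

n₁ = 12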